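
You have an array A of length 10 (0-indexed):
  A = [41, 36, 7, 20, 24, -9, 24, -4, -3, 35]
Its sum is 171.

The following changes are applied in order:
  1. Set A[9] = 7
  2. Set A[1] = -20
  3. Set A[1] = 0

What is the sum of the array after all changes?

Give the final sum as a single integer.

Answer: 107

Derivation:
Initial sum: 171
Change 1: A[9] 35 -> 7, delta = -28, sum = 143
Change 2: A[1] 36 -> -20, delta = -56, sum = 87
Change 3: A[1] -20 -> 0, delta = 20, sum = 107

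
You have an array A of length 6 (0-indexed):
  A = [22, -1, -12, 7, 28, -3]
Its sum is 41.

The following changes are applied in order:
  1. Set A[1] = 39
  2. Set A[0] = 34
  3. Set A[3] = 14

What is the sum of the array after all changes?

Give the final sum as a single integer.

Answer: 100

Derivation:
Initial sum: 41
Change 1: A[1] -1 -> 39, delta = 40, sum = 81
Change 2: A[0] 22 -> 34, delta = 12, sum = 93
Change 3: A[3] 7 -> 14, delta = 7, sum = 100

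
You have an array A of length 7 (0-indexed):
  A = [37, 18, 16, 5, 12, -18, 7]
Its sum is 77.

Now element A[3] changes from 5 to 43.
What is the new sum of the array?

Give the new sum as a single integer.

Answer: 115

Derivation:
Old value at index 3: 5
New value at index 3: 43
Delta = 43 - 5 = 38
New sum = old_sum + delta = 77 + (38) = 115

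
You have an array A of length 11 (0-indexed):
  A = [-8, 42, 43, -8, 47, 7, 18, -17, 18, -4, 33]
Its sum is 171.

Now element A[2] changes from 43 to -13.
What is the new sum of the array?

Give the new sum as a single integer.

Answer: 115

Derivation:
Old value at index 2: 43
New value at index 2: -13
Delta = -13 - 43 = -56
New sum = old_sum + delta = 171 + (-56) = 115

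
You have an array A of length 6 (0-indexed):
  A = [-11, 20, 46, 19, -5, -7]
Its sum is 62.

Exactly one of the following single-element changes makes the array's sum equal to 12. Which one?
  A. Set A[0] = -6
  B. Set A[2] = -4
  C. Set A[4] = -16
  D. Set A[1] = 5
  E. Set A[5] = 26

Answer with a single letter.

Answer: B

Derivation:
Option A: A[0] -11->-6, delta=5, new_sum=62+(5)=67
Option B: A[2] 46->-4, delta=-50, new_sum=62+(-50)=12 <-- matches target
Option C: A[4] -5->-16, delta=-11, new_sum=62+(-11)=51
Option D: A[1] 20->5, delta=-15, new_sum=62+(-15)=47
Option E: A[5] -7->26, delta=33, new_sum=62+(33)=95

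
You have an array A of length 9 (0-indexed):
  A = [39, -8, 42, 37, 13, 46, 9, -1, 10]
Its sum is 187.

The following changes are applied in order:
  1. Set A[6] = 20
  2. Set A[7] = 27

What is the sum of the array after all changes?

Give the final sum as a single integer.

Initial sum: 187
Change 1: A[6] 9 -> 20, delta = 11, sum = 198
Change 2: A[7] -1 -> 27, delta = 28, sum = 226

Answer: 226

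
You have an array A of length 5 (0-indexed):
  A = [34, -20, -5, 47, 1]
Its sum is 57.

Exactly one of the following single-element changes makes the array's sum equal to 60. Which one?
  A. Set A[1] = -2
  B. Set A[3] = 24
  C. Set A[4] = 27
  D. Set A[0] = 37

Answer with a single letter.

Answer: D

Derivation:
Option A: A[1] -20->-2, delta=18, new_sum=57+(18)=75
Option B: A[3] 47->24, delta=-23, new_sum=57+(-23)=34
Option C: A[4] 1->27, delta=26, new_sum=57+(26)=83
Option D: A[0] 34->37, delta=3, new_sum=57+(3)=60 <-- matches target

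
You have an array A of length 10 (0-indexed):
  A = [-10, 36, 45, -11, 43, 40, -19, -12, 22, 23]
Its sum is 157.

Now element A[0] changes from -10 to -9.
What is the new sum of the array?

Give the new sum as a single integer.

Answer: 158

Derivation:
Old value at index 0: -10
New value at index 0: -9
Delta = -9 - -10 = 1
New sum = old_sum + delta = 157 + (1) = 158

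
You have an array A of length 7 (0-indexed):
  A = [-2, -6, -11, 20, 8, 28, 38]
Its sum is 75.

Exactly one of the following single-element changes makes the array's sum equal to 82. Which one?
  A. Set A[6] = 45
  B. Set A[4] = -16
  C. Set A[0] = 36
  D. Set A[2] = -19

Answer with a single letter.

Option A: A[6] 38->45, delta=7, new_sum=75+(7)=82 <-- matches target
Option B: A[4] 8->-16, delta=-24, new_sum=75+(-24)=51
Option C: A[0] -2->36, delta=38, new_sum=75+(38)=113
Option D: A[2] -11->-19, delta=-8, new_sum=75+(-8)=67

Answer: A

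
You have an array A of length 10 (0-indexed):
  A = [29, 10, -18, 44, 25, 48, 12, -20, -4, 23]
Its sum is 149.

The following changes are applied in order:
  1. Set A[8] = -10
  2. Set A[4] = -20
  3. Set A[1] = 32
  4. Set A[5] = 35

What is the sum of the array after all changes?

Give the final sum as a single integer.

Answer: 107

Derivation:
Initial sum: 149
Change 1: A[8] -4 -> -10, delta = -6, sum = 143
Change 2: A[4] 25 -> -20, delta = -45, sum = 98
Change 3: A[1] 10 -> 32, delta = 22, sum = 120
Change 4: A[5] 48 -> 35, delta = -13, sum = 107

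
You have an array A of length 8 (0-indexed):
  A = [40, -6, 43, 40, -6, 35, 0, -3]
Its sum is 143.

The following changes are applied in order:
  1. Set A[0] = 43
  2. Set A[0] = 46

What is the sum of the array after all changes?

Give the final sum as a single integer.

Answer: 149

Derivation:
Initial sum: 143
Change 1: A[0] 40 -> 43, delta = 3, sum = 146
Change 2: A[0] 43 -> 46, delta = 3, sum = 149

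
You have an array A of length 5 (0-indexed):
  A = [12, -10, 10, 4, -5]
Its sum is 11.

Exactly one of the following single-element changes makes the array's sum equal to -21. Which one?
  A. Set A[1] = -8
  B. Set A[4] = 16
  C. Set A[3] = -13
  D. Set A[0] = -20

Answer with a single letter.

Answer: D

Derivation:
Option A: A[1] -10->-8, delta=2, new_sum=11+(2)=13
Option B: A[4] -5->16, delta=21, new_sum=11+(21)=32
Option C: A[3] 4->-13, delta=-17, new_sum=11+(-17)=-6
Option D: A[0] 12->-20, delta=-32, new_sum=11+(-32)=-21 <-- matches target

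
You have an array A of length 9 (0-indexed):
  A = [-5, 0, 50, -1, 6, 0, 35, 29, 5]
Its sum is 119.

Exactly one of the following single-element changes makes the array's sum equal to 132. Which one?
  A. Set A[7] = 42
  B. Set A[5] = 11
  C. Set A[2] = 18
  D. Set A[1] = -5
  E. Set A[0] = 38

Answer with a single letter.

Answer: A

Derivation:
Option A: A[7] 29->42, delta=13, new_sum=119+(13)=132 <-- matches target
Option B: A[5] 0->11, delta=11, new_sum=119+(11)=130
Option C: A[2] 50->18, delta=-32, new_sum=119+(-32)=87
Option D: A[1] 0->-5, delta=-5, new_sum=119+(-5)=114
Option E: A[0] -5->38, delta=43, new_sum=119+(43)=162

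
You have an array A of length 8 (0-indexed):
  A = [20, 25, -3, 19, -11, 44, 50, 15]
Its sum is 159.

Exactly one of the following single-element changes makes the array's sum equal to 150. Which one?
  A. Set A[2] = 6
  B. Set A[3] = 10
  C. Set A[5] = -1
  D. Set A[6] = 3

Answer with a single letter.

Answer: B

Derivation:
Option A: A[2] -3->6, delta=9, new_sum=159+(9)=168
Option B: A[3] 19->10, delta=-9, new_sum=159+(-9)=150 <-- matches target
Option C: A[5] 44->-1, delta=-45, new_sum=159+(-45)=114
Option D: A[6] 50->3, delta=-47, new_sum=159+(-47)=112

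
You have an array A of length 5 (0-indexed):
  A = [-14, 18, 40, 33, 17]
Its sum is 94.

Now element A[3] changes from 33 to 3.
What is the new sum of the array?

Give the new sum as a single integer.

Answer: 64

Derivation:
Old value at index 3: 33
New value at index 3: 3
Delta = 3 - 33 = -30
New sum = old_sum + delta = 94 + (-30) = 64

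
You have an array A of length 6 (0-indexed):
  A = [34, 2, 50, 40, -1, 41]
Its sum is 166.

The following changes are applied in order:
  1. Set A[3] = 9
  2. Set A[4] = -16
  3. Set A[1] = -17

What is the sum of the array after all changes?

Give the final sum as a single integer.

Answer: 101

Derivation:
Initial sum: 166
Change 1: A[3] 40 -> 9, delta = -31, sum = 135
Change 2: A[4] -1 -> -16, delta = -15, sum = 120
Change 3: A[1] 2 -> -17, delta = -19, sum = 101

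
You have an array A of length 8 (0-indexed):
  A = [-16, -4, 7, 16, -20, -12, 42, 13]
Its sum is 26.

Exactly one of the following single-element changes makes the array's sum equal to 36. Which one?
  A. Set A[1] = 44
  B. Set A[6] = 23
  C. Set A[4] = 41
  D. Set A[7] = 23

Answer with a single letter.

Answer: D

Derivation:
Option A: A[1] -4->44, delta=48, new_sum=26+(48)=74
Option B: A[6] 42->23, delta=-19, new_sum=26+(-19)=7
Option C: A[4] -20->41, delta=61, new_sum=26+(61)=87
Option D: A[7] 13->23, delta=10, new_sum=26+(10)=36 <-- matches target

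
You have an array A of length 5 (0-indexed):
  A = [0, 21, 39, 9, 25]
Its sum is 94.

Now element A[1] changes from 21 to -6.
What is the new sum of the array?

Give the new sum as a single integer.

Answer: 67

Derivation:
Old value at index 1: 21
New value at index 1: -6
Delta = -6 - 21 = -27
New sum = old_sum + delta = 94 + (-27) = 67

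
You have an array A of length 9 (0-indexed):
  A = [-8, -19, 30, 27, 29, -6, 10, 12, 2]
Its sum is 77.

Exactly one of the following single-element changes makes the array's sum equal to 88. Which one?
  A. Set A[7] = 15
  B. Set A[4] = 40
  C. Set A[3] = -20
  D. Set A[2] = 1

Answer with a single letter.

Answer: B

Derivation:
Option A: A[7] 12->15, delta=3, new_sum=77+(3)=80
Option B: A[4] 29->40, delta=11, new_sum=77+(11)=88 <-- matches target
Option C: A[3] 27->-20, delta=-47, new_sum=77+(-47)=30
Option D: A[2] 30->1, delta=-29, new_sum=77+(-29)=48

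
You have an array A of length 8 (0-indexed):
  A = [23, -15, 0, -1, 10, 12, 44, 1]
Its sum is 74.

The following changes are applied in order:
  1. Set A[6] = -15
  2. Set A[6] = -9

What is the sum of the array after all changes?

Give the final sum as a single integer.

Answer: 21

Derivation:
Initial sum: 74
Change 1: A[6] 44 -> -15, delta = -59, sum = 15
Change 2: A[6] -15 -> -9, delta = 6, sum = 21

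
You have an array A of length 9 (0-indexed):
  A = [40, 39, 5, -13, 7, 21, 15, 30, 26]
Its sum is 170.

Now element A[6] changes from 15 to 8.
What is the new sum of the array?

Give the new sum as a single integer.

Old value at index 6: 15
New value at index 6: 8
Delta = 8 - 15 = -7
New sum = old_sum + delta = 170 + (-7) = 163

Answer: 163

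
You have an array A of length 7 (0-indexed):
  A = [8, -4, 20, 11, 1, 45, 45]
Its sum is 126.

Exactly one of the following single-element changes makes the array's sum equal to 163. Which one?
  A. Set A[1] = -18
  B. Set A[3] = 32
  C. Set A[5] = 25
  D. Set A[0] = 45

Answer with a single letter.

Option A: A[1] -4->-18, delta=-14, new_sum=126+(-14)=112
Option B: A[3] 11->32, delta=21, new_sum=126+(21)=147
Option C: A[5] 45->25, delta=-20, new_sum=126+(-20)=106
Option D: A[0] 8->45, delta=37, new_sum=126+(37)=163 <-- matches target

Answer: D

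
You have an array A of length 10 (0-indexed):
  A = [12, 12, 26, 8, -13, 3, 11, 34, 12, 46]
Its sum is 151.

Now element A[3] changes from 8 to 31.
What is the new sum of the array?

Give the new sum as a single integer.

Old value at index 3: 8
New value at index 3: 31
Delta = 31 - 8 = 23
New sum = old_sum + delta = 151 + (23) = 174

Answer: 174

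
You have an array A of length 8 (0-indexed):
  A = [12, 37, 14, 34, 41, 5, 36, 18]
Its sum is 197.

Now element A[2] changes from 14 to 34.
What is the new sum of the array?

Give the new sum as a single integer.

Answer: 217

Derivation:
Old value at index 2: 14
New value at index 2: 34
Delta = 34 - 14 = 20
New sum = old_sum + delta = 197 + (20) = 217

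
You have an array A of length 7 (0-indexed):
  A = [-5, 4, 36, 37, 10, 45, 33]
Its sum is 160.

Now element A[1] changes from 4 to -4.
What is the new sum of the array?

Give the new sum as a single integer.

Answer: 152

Derivation:
Old value at index 1: 4
New value at index 1: -4
Delta = -4 - 4 = -8
New sum = old_sum + delta = 160 + (-8) = 152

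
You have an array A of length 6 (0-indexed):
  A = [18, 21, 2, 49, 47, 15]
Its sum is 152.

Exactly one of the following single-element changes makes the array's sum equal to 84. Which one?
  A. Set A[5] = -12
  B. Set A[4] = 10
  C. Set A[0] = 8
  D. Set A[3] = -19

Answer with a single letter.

Option A: A[5] 15->-12, delta=-27, new_sum=152+(-27)=125
Option B: A[4] 47->10, delta=-37, new_sum=152+(-37)=115
Option C: A[0] 18->8, delta=-10, new_sum=152+(-10)=142
Option D: A[3] 49->-19, delta=-68, new_sum=152+(-68)=84 <-- matches target

Answer: D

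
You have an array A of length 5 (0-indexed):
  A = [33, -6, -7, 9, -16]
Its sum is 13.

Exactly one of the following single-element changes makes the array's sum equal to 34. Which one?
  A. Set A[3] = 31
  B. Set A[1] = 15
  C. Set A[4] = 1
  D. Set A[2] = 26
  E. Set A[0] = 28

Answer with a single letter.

Answer: B

Derivation:
Option A: A[3] 9->31, delta=22, new_sum=13+(22)=35
Option B: A[1] -6->15, delta=21, new_sum=13+(21)=34 <-- matches target
Option C: A[4] -16->1, delta=17, new_sum=13+(17)=30
Option D: A[2] -7->26, delta=33, new_sum=13+(33)=46
Option E: A[0] 33->28, delta=-5, new_sum=13+(-5)=8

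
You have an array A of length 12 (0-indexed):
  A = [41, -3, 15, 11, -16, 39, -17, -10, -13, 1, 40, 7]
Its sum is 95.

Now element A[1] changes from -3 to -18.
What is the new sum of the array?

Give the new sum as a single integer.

Old value at index 1: -3
New value at index 1: -18
Delta = -18 - -3 = -15
New sum = old_sum + delta = 95 + (-15) = 80

Answer: 80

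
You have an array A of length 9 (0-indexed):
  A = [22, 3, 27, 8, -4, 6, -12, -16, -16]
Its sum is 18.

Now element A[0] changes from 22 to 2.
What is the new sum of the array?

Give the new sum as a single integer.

Old value at index 0: 22
New value at index 0: 2
Delta = 2 - 22 = -20
New sum = old_sum + delta = 18 + (-20) = -2

Answer: -2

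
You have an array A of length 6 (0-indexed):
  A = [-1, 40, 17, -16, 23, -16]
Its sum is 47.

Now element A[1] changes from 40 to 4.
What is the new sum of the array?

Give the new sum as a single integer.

Old value at index 1: 40
New value at index 1: 4
Delta = 4 - 40 = -36
New sum = old_sum + delta = 47 + (-36) = 11

Answer: 11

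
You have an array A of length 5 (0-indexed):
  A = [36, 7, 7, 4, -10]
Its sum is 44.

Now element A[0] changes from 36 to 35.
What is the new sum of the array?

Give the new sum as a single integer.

Answer: 43

Derivation:
Old value at index 0: 36
New value at index 0: 35
Delta = 35 - 36 = -1
New sum = old_sum + delta = 44 + (-1) = 43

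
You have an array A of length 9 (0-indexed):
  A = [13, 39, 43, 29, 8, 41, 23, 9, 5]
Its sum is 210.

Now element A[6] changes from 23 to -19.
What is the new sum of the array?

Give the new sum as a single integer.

Old value at index 6: 23
New value at index 6: -19
Delta = -19 - 23 = -42
New sum = old_sum + delta = 210 + (-42) = 168

Answer: 168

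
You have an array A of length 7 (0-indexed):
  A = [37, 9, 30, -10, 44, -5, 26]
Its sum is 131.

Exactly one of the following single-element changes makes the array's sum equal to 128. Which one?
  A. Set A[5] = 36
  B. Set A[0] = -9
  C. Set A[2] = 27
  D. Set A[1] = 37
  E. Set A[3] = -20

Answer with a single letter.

Answer: C

Derivation:
Option A: A[5] -5->36, delta=41, new_sum=131+(41)=172
Option B: A[0] 37->-9, delta=-46, new_sum=131+(-46)=85
Option C: A[2] 30->27, delta=-3, new_sum=131+(-3)=128 <-- matches target
Option D: A[1] 9->37, delta=28, new_sum=131+(28)=159
Option E: A[3] -10->-20, delta=-10, new_sum=131+(-10)=121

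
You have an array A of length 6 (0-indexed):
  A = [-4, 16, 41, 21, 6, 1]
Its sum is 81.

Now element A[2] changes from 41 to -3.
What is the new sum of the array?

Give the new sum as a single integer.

Answer: 37

Derivation:
Old value at index 2: 41
New value at index 2: -3
Delta = -3 - 41 = -44
New sum = old_sum + delta = 81 + (-44) = 37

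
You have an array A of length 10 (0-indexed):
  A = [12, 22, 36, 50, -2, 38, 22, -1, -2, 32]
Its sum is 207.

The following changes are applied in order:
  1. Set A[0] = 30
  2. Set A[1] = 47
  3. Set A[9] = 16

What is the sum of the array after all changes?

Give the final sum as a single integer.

Answer: 234

Derivation:
Initial sum: 207
Change 1: A[0] 12 -> 30, delta = 18, sum = 225
Change 2: A[1] 22 -> 47, delta = 25, sum = 250
Change 3: A[9] 32 -> 16, delta = -16, sum = 234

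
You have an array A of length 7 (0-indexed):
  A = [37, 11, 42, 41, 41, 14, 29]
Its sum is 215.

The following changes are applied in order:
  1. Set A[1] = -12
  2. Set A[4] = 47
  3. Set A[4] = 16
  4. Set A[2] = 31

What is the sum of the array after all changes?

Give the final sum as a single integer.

Answer: 156

Derivation:
Initial sum: 215
Change 1: A[1] 11 -> -12, delta = -23, sum = 192
Change 2: A[4] 41 -> 47, delta = 6, sum = 198
Change 3: A[4] 47 -> 16, delta = -31, sum = 167
Change 4: A[2] 42 -> 31, delta = -11, sum = 156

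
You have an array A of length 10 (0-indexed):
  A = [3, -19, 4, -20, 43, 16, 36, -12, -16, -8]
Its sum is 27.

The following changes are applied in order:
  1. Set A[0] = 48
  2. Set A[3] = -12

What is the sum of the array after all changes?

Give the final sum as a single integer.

Initial sum: 27
Change 1: A[0] 3 -> 48, delta = 45, sum = 72
Change 2: A[3] -20 -> -12, delta = 8, sum = 80

Answer: 80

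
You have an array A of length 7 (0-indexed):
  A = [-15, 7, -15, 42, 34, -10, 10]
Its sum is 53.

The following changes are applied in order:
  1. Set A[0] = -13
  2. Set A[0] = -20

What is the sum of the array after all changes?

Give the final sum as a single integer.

Initial sum: 53
Change 1: A[0] -15 -> -13, delta = 2, sum = 55
Change 2: A[0] -13 -> -20, delta = -7, sum = 48

Answer: 48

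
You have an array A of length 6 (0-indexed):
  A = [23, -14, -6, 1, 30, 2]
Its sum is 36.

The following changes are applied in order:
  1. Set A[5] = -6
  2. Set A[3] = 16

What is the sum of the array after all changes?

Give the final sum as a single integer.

Answer: 43

Derivation:
Initial sum: 36
Change 1: A[5] 2 -> -6, delta = -8, sum = 28
Change 2: A[3] 1 -> 16, delta = 15, sum = 43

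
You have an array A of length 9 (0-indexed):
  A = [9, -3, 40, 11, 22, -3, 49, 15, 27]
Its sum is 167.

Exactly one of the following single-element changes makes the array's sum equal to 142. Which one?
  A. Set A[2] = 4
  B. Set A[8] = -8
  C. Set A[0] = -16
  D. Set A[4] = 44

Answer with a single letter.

Option A: A[2] 40->4, delta=-36, new_sum=167+(-36)=131
Option B: A[8] 27->-8, delta=-35, new_sum=167+(-35)=132
Option C: A[0] 9->-16, delta=-25, new_sum=167+(-25)=142 <-- matches target
Option D: A[4] 22->44, delta=22, new_sum=167+(22)=189

Answer: C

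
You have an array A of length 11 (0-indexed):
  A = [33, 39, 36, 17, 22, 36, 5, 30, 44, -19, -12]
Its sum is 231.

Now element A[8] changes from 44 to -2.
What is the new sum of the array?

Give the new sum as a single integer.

Answer: 185

Derivation:
Old value at index 8: 44
New value at index 8: -2
Delta = -2 - 44 = -46
New sum = old_sum + delta = 231 + (-46) = 185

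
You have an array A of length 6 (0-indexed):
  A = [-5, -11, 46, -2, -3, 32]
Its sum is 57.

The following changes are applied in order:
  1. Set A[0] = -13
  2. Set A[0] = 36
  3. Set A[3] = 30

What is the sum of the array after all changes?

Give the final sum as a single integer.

Initial sum: 57
Change 1: A[0] -5 -> -13, delta = -8, sum = 49
Change 2: A[0] -13 -> 36, delta = 49, sum = 98
Change 3: A[3] -2 -> 30, delta = 32, sum = 130

Answer: 130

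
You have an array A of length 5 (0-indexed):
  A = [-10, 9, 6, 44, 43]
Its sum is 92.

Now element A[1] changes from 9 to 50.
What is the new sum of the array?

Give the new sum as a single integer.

Old value at index 1: 9
New value at index 1: 50
Delta = 50 - 9 = 41
New sum = old_sum + delta = 92 + (41) = 133

Answer: 133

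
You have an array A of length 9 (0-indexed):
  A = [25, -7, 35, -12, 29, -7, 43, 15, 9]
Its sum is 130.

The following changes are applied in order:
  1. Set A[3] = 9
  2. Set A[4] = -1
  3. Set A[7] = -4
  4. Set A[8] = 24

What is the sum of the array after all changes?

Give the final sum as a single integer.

Initial sum: 130
Change 1: A[3] -12 -> 9, delta = 21, sum = 151
Change 2: A[4] 29 -> -1, delta = -30, sum = 121
Change 3: A[7] 15 -> -4, delta = -19, sum = 102
Change 4: A[8] 9 -> 24, delta = 15, sum = 117

Answer: 117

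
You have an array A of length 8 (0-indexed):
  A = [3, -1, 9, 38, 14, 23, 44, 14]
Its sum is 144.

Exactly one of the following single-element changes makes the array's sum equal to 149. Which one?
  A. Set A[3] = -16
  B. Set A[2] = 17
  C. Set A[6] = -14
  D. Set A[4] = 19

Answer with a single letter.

Answer: D

Derivation:
Option A: A[3] 38->-16, delta=-54, new_sum=144+(-54)=90
Option B: A[2] 9->17, delta=8, new_sum=144+(8)=152
Option C: A[6] 44->-14, delta=-58, new_sum=144+(-58)=86
Option D: A[4] 14->19, delta=5, new_sum=144+(5)=149 <-- matches target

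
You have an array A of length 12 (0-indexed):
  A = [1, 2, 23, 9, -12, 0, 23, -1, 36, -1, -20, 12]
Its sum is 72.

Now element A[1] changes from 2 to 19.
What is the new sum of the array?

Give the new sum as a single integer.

Answer: 89

Derivation:
Old value at index 1: 2
New value at index 1: 19
Delta = 19 - 2 = 17
New sum = old_sum + delta = 72 + (17) = 89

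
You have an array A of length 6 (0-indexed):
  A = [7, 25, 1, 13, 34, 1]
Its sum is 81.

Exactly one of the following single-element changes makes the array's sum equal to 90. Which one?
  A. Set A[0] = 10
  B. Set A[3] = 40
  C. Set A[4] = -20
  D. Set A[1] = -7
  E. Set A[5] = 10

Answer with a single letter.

Answer: E

Derivation:
Option A: A[0] 7->10, delta=3, new_sum=81+(3)=84
Option B: A[3] 13->40, delta=27, new_sum=81+(27)=108
Option C: A[4] 34->-20, delta=-54, new_sum=81+(-54)=27
Option D: A[1] 25->-7, delta=-32, new_sum=81+(-32)=49
Option E: A[5] 1->10, delta=9, new_sum=81+(9)=90 <-- matches target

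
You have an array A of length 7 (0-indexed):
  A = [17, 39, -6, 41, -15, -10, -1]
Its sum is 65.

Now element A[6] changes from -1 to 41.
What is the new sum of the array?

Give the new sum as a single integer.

Old value at index 6: -1
New value at index 6: 41
Delta = 41 - -1 = 42
New sum = old_sum + delta = 65 + (42) = 107

Answer: 107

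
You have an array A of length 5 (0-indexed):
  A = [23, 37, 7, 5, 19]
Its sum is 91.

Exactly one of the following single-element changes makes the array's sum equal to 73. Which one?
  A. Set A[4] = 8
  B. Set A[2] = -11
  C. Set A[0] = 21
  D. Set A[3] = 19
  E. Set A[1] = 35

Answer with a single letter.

Option A: A[4] 19->8, delta=-11, new_sum=91+(-11)=80
Option B: A[2] 7->-11, delta=-18, new_sum=91+(-18)=73 <-- matches target
Option C: A[0] 23->21, delta=-2, new_sum=91+(-2)=89
Option D: A[3] 5->19, delta=14, new_sum=91+(14)=105
Option E: A[1] 37->35, delta=-2, new_sum=91+(-2)=89

Answer: B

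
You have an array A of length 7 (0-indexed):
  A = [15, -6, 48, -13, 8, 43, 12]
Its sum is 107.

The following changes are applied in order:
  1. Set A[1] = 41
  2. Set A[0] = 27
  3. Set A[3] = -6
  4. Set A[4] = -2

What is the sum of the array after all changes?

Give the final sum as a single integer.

Initial sum: 107
Change 1: A[1] -6 -> 41, delta = 47, sum = 154
Change 2: A[0] 15 -> 27, delta = 12, sum = 166
Change 3: A[3] -13 -> -6, delta = 7, sum = 173
Change 4: A[4] 8 -> -2, delta = -10, sum = 163

Answer: 163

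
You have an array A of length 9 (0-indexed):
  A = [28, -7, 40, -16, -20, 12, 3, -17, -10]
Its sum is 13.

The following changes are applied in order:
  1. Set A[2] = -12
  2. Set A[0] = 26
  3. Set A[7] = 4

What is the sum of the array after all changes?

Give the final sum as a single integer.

Initial sum: 13
Change 1: A[2] 40 -> -12, delta = -52, sum = -39
Change 2: A[0] 28 -> 26, delta = -2, sum = -41
Change 3: A[7] -17 -> 4, delta = 21, sum = -20

Answer: -20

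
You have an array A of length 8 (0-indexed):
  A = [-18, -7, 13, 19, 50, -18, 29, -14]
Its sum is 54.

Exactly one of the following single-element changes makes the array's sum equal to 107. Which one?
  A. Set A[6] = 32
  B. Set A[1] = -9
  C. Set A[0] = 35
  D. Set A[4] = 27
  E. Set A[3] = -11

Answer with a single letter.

Option A: A[6] 29->32, delta=3, new_sum=54+(3)=57
Option B: A[1] -7->-9, delta=-2, new_sum=54+(-2)=52
Option C: A[0] -18->35, delta=53, new_sum=54+(53)=107 <-- matches target
Option D: A[4] 50->27, delta=-23, new_sum=54+(-23)=31
Option E: A[3] 19->-11, delta=-30, new_sum=54+(-30)=24

Answer: C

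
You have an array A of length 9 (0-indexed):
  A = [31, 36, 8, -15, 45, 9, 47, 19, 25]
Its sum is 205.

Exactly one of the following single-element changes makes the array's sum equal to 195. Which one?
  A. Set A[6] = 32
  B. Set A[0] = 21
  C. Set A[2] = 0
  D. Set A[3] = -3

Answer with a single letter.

Option A: A[6] 47->32, delta=-15, new_sum=205+(-15)=190
Option B: A[0] 31->21, delta=-10, new_sum=205+(-10)=195 <-- matches target
Option C: A[2] 8->0, delta=-8, new_sum=205+(-8)=197
Option D: A[3] -15->-3, delta=12, new_sum=205+(12)=217

Answer: B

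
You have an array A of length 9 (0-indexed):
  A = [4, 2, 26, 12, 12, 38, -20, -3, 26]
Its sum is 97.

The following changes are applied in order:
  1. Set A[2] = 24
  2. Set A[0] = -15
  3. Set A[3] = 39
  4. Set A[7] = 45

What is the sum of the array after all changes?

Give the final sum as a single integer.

Initial sum: 97
Change 1: A[2] 26 -> 24, delta = -2, sum = 95
Change 2: A[0] 4 -> -15, delta = -19, sum = 76
Change 3: A[3] 12 -> 39, delta = 27, sum = 103
Change 4: A[7] -3 -> 45, delta = 48, sum = 151

Answer: 151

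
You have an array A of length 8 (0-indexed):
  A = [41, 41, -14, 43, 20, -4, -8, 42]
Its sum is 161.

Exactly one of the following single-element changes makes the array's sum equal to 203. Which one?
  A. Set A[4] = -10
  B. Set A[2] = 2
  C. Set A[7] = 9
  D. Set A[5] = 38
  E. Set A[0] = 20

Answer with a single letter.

Answer: D

Derivation:
Option A: A[4] 20->-10, delta=-30, new_sum=161+(-30)=131
Option B: A[2] -14->2, delta=16, new_sum=161+(16)=177
Option C: A[7] 42->9, delta=-33, new_sum=161+(-33)=128
Option D: A[5] -4->38, delta=42, new_sum=161+(42)=203 <-- matches target
Option E: A[0] 41->20, delta=-21, new_sum=161+(-21)=140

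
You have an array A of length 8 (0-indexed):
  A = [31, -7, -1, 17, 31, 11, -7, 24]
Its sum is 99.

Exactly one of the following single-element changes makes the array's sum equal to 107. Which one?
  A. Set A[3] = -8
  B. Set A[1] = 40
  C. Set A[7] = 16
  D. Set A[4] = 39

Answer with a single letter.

Answer: D

Derivation:
Option A: A[3] 17->-8, delta=-25, new_sum=99+(-25)=74
Option B: A[1] -7->40, delta=47, new_sum=99+(47)=146
Option C: A[7] 24->16, delta=-8, new_sum=99+(-8)=91
Option D: A[4] 31->39, delta=8, new_sum=99+(8)=107 <-- matches target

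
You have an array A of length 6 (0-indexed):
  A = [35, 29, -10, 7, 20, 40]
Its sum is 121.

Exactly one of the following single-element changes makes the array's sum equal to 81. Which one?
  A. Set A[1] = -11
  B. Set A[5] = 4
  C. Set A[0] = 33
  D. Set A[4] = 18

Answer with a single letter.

Option A: A[1] 29->-11, delta=-40, new_sum=121+(-40)=81 <-- matches target
Option B: A[5] 40->4, delta=-36, new_sum=121+(-36)=85
Option C: A[0] 35->33, delta=-2, new_sum=121+(-2)=119
Option D: A[4] 20->18, delta=-2, new_sum=121+(-2)=119

Answer: A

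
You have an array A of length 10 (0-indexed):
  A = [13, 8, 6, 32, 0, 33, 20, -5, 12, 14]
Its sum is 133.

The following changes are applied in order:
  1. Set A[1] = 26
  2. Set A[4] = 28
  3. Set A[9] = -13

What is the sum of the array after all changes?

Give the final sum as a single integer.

Initial sum: 133
Change 1: A[1] 8 -> 26, delta = 18, sum = 151
Change 2: A[4] 0 -> 28, delta = 28, sum = 179
Change 3: A[9] 14 -> -13, delta = -27, sum = 152

Answer: 152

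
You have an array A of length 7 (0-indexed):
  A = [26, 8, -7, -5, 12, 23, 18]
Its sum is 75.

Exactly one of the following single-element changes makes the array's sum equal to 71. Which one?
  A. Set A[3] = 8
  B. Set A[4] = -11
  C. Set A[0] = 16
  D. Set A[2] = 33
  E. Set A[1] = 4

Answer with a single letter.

Answer: E

Derivation:
Option A: A[3] -5->8, delta=13, new_sum=75+(13)=88
Option B: A[4] 12->-11, delta=-23, new_sum=75+(-23)=52
Option C: A[0] 26->16, delta=-10, new_sum=75+(-10)=65
Option D: A[2] -7->33, delta=40, new_sum=75+(40)=115
Option E: A[1] 8->4, delta=-4, new_sum=75+(-4)=71 <-- matches target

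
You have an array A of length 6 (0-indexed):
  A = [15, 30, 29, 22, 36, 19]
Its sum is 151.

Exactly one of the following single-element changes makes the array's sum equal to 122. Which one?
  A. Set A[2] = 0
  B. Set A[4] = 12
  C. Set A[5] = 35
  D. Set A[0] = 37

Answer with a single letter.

Answer: A

Derivation:
Option A: A[2] 29->0, delta=-29, new_sum=151+(-29)=122 <-- matches target
Option B: A[4] 36->12, delta=-24, new_sum=151+(-24)=127
Option C: A[5] 19->35, delta=16, new_sum=151+(16)=167
Option D: A[0] 15->37, delta=22, new_sum=151+(22)=173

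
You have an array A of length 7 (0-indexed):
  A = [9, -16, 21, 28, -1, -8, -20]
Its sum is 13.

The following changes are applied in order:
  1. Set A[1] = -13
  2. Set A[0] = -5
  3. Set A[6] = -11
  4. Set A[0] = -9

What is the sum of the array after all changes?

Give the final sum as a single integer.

Answer: 7

Derivation:
Initial sum: 13
Change 1: A[1] -16 -> -13, delta = 3, sum = 16
Change 2: A[0] 9 -> -5, delta = -14, sum = 2
Change 3: A[6] -20 -> -11, delta = 9, sum = 11
Change 4: A[0] -5 -> -9, delta = -4, sum = 7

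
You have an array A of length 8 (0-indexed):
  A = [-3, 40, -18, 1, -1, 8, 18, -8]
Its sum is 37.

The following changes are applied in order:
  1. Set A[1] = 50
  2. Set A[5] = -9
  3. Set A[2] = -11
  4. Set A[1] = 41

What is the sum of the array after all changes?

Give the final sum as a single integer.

Answer: 28

Derivation:
Initial sum: 37
Change 1: A[1] 40 -> 50, delta = 10, sum = 47
Change 2: A[5] 8 -> -9, delta = -17, sum = 30
Change 3: A[2] -18 -> -11, delta = 7, sum = 37
Change 4: A[1] 50 -> 41, delta = -9, sum = 28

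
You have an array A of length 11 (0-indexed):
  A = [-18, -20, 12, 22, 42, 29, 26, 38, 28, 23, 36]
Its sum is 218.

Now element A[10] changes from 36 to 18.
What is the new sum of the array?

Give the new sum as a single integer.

Answer: 200

Derivation:
Old value at index 10: 36
New value at index 10: 18
Delta = 18 - 36 = -18
New sum = old_sum + delta = 218 + (-18) = 200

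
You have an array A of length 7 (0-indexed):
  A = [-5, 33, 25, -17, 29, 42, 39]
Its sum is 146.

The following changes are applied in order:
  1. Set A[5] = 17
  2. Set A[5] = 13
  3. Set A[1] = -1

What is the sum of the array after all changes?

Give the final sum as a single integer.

Initial sum: 146
Change 1: A[5] 42 -> 17, delta = -25, sum = 121
Change 2: A[5] 17 -> 13, delta = -4, sum = 117
Change 3: A[1] 33 -> -1, delta = -34, sum = 83

Answer: 83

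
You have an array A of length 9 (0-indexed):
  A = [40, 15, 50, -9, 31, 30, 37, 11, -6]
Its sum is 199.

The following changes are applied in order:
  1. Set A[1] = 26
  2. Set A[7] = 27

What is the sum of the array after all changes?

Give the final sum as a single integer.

Initial sum: 199
Change 1: A[1] 15 -> 26, delta = 11, sum = 210
Change 2: A[7] 11 -> 27, delta = 16, sum = 226

Answer: 226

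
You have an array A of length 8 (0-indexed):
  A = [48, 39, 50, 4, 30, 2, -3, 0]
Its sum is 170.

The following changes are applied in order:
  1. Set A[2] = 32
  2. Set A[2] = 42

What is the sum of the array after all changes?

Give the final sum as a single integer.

Initial sum: 170
Change 1: A[2] 50 -> 32, delta = -18, sum = 152
Change 2: A[2] 32 -> 42, delta = 10, sum = 162

Answer: 162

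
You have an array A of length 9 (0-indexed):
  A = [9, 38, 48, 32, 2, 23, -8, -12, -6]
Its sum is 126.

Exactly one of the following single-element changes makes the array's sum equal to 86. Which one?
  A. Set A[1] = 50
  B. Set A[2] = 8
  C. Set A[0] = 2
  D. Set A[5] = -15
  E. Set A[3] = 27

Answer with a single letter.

Answer: B

Derivation:
Option A: A[1] 38->50, delta=12, new_sum=126+(12)=138
Option B: A[2] 48->8, delta=-40, new_sum=126+(-40)=86 <-- matches target
Option C: A[0] 9->2, delta=-7, new_sum=126+(-7)=119
Option D: A[5] 23->-15, delta=-38, new_sum=126+(-38)=88
Option E: A[3] 32->27, delta=-5, new_sum=126+(-5)=121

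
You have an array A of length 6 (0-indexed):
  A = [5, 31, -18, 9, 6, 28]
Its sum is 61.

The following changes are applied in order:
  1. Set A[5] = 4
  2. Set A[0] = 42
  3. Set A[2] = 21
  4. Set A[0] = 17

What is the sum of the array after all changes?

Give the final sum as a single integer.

Answer: 88

Derivation:
Initial sum: 61
Change 1: A[5] 28 -> 4, delta = -24, sum = 37
Change 2: A[0] 5 -> 42, delta = 37, sum = 74
Change 3: A[2] -18 -> 21, delta = 39, sum = 113
Change 4: A[0] 42 -> 17, delta = -25, sum = 88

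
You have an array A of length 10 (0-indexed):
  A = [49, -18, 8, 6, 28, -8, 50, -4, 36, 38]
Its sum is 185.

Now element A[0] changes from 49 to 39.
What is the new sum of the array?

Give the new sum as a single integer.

Old value at index 0: 49
New value at index 0: 39
Delta = 39 - 49 = -10
New sum = old_sum + delta = 185 + (-10) = 175

Answer: 175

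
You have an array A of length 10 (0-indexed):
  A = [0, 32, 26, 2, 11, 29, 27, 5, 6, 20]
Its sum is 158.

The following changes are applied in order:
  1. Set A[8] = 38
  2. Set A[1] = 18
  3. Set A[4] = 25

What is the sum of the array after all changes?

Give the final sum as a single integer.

Answer: 190

Derivation:
Initial sum: 158
Change 1: A[8] 6 -> 38, delta = 32, sum = 190
Change 2: A[1] 32 -> 18, delta = -14, sum = 176
Change 3: A[4] 11 -> 25, delta = 14, sum = 190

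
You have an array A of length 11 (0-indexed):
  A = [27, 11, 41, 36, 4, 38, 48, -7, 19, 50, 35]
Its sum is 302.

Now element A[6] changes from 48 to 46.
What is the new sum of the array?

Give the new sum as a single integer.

Answer: 300

Derivation:
Old value at index 6: 48
New value at index 6: 46
Delta = 46 - 48 = -2
New sum = old_sum + delta = 302 + (-2) = 300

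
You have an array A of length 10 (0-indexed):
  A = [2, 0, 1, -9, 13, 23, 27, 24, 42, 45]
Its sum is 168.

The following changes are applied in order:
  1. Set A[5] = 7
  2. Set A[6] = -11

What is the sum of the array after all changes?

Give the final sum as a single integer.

Answer: 114

Derivation:
Initial sum: 168
Change 1: A[5] 23 -> 7, delta = -16, sum = 152
Change 2: A[6] 27 -> -11, delta = -38, sum = 114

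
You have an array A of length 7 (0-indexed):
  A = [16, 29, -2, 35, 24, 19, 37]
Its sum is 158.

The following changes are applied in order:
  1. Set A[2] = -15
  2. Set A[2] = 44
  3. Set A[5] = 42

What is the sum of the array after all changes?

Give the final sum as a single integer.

Answer: 227

Derivation:
Initial sum: 158
Change 1: A[2] -2 -> -15, delta = -13, sum = 145
Change 2: A[2] -15 -> 44, delta = 59, sum = 204
Change 3: A[5] 19 -> 42, delta = 23, sum = 227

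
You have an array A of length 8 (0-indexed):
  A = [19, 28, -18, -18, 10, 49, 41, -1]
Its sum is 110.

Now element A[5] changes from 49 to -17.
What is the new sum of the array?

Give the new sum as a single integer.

Old value at index 5: 49
New value at index 5: -17
Delta = -17 - 49 = -66
New sum = old_sum + delta = 110 + (-66) = 44

Answer: 44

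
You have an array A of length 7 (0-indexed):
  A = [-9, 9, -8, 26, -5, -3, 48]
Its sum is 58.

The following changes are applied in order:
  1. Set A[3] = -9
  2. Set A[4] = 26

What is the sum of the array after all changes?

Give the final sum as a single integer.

Answer: 54

Derivation:
Initial sum: 58
Change 1: A[3] 26 -> -9, delta = -35, sum = 23
Change 2: A[4] -5 -> 26, delta = 31, sum = 54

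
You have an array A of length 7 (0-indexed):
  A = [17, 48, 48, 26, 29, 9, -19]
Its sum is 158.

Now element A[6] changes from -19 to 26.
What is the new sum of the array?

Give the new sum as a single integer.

Old value at index 6: -19
New value at index 6: 26
Delta = 26 - -19 = 45
New sum = old_sum + delta = 158 + (45) = 203

Answer: 203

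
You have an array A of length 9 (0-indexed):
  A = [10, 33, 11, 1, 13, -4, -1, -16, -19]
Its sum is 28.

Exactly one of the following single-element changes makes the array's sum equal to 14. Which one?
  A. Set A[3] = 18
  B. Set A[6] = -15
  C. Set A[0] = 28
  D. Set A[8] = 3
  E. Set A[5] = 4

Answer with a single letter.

Option A: A[3] 1->18, delta=17, new_sum=28+(17)=45
Option B: A[6] -1->-15, delta=-14, new_sum=28+(-14)=14 <-- matches target
Option C: A[0] 10->28, delta=18, new_sum=28+(18)=46
Option D: A[8] -19->3, delta=22, new_sum=28+(22)=50
Option E: A[5] -4->4, delta=8, new_sum=28+(8)=36

Answer: B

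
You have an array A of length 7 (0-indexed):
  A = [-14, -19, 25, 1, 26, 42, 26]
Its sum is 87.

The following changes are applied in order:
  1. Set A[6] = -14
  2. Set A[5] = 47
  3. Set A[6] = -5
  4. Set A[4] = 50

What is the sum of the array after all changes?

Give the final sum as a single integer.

Initial sum: 87
Change 1: A[6] 26 -> -14, delta = -40, sum = 47
Change 2: A[5] 42 -> 47, delta = 5, sum = 52
Change 3: A[6] -14 -> -5, delta = 9, sum = 61
Change 4: A[4] 26 -> 50, delta = 24, sum = 85

Answer: 85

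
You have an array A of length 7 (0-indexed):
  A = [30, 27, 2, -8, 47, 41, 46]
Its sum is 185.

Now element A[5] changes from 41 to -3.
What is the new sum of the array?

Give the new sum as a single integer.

Old value at index 5: 41
New value at index 5: -3
Delta = -3 - 41 = -44
New sum = old_sum + delta = 185 + (-44) = 141

Answer: 141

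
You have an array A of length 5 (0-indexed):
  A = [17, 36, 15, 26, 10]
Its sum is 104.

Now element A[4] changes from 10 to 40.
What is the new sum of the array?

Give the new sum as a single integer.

Old value at index 4: 10
New value at index 4: 40
Delta = 40 - 10 = 30
New sum = old_sum + delta = 104 + (30) = 134

Answer: 134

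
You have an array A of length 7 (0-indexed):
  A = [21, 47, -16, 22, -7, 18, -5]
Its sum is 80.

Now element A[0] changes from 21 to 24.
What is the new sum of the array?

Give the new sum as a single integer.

Old value at index 0: 21
New value at index 0: 24
Delta = 24 - 21 = 3
New sum = old_sum + delta = 80 + (3) = 83

Answer: 83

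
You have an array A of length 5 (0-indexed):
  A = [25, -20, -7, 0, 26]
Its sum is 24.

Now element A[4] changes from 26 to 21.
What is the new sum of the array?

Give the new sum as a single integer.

Old value at index 4: 26
New value at index 4: 21
Delta = 21 - 26 = -5
New sum = old_sum + delta = 24 + (-5) = 19

Answer: 19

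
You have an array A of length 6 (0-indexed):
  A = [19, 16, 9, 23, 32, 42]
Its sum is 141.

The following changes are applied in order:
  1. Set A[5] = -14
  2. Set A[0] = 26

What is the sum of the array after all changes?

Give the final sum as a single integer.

Answer: 92

Derivation:
Initial sum: 141
Change 1: A[5] 42 -> -14, delta = -56, sum = 85
Change 2: A[0] 19 -> 26, delta = 7, sum = 92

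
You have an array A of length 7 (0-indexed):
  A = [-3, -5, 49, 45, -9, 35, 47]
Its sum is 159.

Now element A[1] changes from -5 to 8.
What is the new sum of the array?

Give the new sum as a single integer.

Answer: 172

Derivation:
Old value at index 1: -5
New value at index 1: 8
Delta = 8 - -5 = 13
New sum = old_sum + delta = 159 + (13) = 172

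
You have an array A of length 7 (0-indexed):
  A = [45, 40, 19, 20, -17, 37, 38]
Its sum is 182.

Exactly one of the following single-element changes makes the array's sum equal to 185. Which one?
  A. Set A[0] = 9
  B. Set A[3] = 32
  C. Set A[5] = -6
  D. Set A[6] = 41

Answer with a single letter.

Answer: D

Derivation:
Option A: A[0] 45->9, delta=-36, new_sum=182+(-36)=146
Option B: A[3] 20->32, delta=12, new_sum=182+(12)=194
Option C: A[5] 37->-6, delta=-43, new_sum=182+(-43)=139
Option D: A[6] 38->41, delta=3, new_sum=182+(3)=185 <-- matches target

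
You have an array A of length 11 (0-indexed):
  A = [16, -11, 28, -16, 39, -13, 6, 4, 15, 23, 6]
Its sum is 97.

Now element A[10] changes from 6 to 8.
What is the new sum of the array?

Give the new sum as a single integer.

Answer: 99

Derivation:
Old value at index 10: 6
New value at index 10: 8
Delta = 8 - 6 = 2
New sum = old_sum + delta = 97 + (2) = 99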